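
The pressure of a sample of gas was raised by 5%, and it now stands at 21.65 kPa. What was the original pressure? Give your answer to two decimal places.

20.62 kPa

The overall multiplier applied was 1.05.
So the original pressure was 21.65 ÷ 1.05 ≈ 20.62 kPa.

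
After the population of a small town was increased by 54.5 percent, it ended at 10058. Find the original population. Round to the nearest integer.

The overall multiplier applied was 1.545.
So the original population was 10058 ÷ 1.545 ≈ 6510.

6510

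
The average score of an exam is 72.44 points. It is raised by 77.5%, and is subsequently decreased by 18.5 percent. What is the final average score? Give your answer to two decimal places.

104.79 points

Each change multiplies by a factor: 1.775 × 0.815 = 1.446625.
72.44 × 1.446625 = 104.793515 ≈ 104.79.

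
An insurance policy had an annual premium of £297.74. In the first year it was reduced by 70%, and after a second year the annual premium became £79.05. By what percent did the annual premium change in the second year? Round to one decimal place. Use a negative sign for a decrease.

After the first year: £297.74 × 0.3 = £89.322.
Second-year multiplier: £79.05 ÷ £89.322 ≈ 0.885.
That is a change of -11.5%.

-11.5%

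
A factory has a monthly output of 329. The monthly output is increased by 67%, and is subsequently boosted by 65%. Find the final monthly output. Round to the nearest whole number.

907

67% increase: 329 × 1.67 = 549.43.
Apply the 65% increase: 549.43 × 1.65 = 906.5595 ≈ 907.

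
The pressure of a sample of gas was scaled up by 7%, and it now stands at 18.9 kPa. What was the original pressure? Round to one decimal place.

The overall multiplier applied was 1.07.
So the original pressure was 18.9 ÷ 1.07 ≈ 17.7 kPa.

17.7 kPa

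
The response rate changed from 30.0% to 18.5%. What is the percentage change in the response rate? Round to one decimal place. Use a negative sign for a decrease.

-38.3%

The change is 18.5 − 30.0 = -11.5 percentage points.
Relative to the original 30.0%, that is -11.5 ÷ 30.0 ≈ -38.3%.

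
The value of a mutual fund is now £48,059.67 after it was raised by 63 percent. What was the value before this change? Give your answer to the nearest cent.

£29,484.46

The overall multiplier applied was 1.63.
So the original value was £48,059.67 ÷ 1.63 ≈ £29,484.46.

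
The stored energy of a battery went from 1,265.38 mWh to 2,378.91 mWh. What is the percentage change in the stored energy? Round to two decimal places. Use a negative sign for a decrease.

Change: 2,378.91 − 1,265.38 = 1,113.53.
Relative to the original: 1,113.53 ÷ 1,265.38 ≈ 88.00%.

88.00%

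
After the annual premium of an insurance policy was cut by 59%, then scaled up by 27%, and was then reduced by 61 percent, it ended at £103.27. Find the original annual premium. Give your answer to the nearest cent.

The overall multiplier applied was 0.41 × 1.27 × 0.39 = 0.203073.
So the original annual premium was £103.27 ÷ 0.203073 ≈ £508.54.

£508.54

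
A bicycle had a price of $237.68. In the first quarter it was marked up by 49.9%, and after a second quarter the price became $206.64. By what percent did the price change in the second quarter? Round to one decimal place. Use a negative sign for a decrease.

After the first quarter: $237.68 × 1.499 = $356.28232.
Second-quarter multiplier: $206.64 ÷ $356.28232 ≈ 0.57999.
That is a change of -42.0%.

-42.0%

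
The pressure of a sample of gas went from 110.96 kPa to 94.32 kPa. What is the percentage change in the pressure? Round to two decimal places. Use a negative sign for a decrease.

-15.00%

Change: 94.32 − 110.96 = -16.64.
Relative to the original: -16.64 ÷ 110.96 ≈ -15.00%.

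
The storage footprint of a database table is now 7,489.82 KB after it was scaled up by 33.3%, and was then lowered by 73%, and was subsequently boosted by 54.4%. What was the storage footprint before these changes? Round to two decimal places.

Undoing the 54.4% increase: 7,489.82 ÷ 1.544 ≈ 4850.919689.
Undoing the 73% decrease: 4850.919689 ÷ 0.27 ≈ 17966.369219.
Undoing the 33.3% increase: 17966.369219 ÷ 1.333 ≈ 13,478.15 KB.

13,478.15 KB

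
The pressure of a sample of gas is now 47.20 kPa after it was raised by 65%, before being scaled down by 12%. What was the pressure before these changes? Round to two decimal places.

32.51 kPa

Undoing the 12% decrease: 47.20 ÷ 0.88 ≈ 53.636364.
Undoing the 65% increase: 53.636364 ÷ 1.65 ≈ 32.51 kPa.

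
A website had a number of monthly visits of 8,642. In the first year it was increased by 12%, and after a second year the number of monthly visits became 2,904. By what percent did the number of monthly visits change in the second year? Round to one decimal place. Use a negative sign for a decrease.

-70.0%

After the first year: 8,642 × 1.12 = 9679.04.
Second-year multiplier: 2,904 ÷ 9679.04 ≈ 0.30003.
That is a change of -70.0%.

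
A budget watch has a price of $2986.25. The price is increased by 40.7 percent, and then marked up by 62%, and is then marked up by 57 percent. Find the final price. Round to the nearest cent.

$10686.49

40.7% increase: $2986.25 × 1.407 = $4201.65375.
62% increase: $4201.65375 × 1.62 = $6806.679075.
57% increase: $6806.679075 × 1.57 = $10686.48614775 ≈ $10686.49.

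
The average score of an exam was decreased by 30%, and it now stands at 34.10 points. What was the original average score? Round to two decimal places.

The overall multiplier applied was 0.7.
So the original average score was 34.10 ÷ 0.7 ≈ 48.71 points.

48.71 points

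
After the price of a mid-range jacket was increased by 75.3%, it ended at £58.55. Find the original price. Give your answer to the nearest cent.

The overall multiplier applied was 1.753.
So the original price was £58.55 ÷ 1.753 ≈ £33.40.

£33.40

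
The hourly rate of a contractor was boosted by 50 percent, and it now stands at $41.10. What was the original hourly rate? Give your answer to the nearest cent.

$27.40

The overall multiplier applied was 1.5.
So the original hourly rate was $41.10 ÷ 1.5 = $27.40.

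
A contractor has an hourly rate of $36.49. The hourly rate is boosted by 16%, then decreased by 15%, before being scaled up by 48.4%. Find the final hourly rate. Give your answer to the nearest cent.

$53.39

Each change multiplies by a factor: 1.16 × 0.85 × 1.484 = 1.463224.
$36.49 × 1.463224 = $53.39304376 ≈ $53.39.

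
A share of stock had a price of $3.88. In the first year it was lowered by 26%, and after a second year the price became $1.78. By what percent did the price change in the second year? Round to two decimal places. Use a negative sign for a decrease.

After the first year: $3.88 × 0.74 = $2.8712.
Second-year multiplier: $1.78 ÷ $2.8712 ≈ 0.61995.
That is a change of -38.01%.

-38.01%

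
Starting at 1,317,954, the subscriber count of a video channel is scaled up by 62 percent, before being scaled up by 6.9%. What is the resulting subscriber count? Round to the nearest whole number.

2,282,406

62% increase: 1,317,954 × 1.62 = 2135085.48.
After the 6.9% increase: 2135085.48 × 1.069 = 2282406.37812 ≈ 2,282,406.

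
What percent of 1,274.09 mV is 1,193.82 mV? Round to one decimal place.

1,193.82 mV ÷ 1,274.09 mV ≈ 93.7%.

93.7%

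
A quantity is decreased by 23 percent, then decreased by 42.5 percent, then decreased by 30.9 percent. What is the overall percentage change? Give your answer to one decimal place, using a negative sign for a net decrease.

A 23% decrease multiplies by 0.77.
Then a 42.5% decrease: 0.77 × 0.575 = 0.44275.
Then a 30.9% decrease: 0.44275 × 0.691 = 0.30594025.
Overall factor 0.30594025, i.e. -69.4%.

-69.4%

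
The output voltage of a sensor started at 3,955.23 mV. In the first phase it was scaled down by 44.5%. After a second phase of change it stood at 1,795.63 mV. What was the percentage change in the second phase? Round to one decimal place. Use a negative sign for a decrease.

After the first phase: 3,955.23 × 0.555 = 2195.15265.
Second-phase multiplier: 1,795.63 ÷ 2195.15265 ≈ 0.818.
That is a change of -18.2%.

-18.2%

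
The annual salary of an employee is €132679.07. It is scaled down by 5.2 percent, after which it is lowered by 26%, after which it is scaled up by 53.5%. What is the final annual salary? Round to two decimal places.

€142873.23

Each change multiplies by a factor: 0.948 × 0.74 × 1.535 = 1.0768332.
€132679.07 × 1.0768332 = €142873.227521124 ≈ €142873.23.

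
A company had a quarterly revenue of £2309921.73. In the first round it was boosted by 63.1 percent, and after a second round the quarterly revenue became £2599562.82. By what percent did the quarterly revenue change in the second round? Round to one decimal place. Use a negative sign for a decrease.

-31.0%

After the first round: £2309921.73 × 1.631 = £3767482.34163.
Second-round multiplier: £2599562.82 ÷ £3767482.34163 ≈ 0.69.
That is a change of -31.0%.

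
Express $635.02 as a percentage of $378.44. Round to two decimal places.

167.80%

$635.02 ÷ $378.44 ≈ 167.80%.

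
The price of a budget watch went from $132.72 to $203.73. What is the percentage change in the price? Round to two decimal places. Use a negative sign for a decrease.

Change: $203.73 − $132.72 = $71.01.
Relative to the original: $71.01 ÷ $132.72 ≈ 53.50%.

53.50%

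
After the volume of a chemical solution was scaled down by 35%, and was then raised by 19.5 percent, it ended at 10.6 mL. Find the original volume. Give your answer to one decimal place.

13.6 mL

Undoing the 19.5% increase: 10.6 ÷ 1.195 ≈ 8.870293.
Undoing the 35% decrease: 8.870293 ÷ 0.65 ≈ 13.6 mL.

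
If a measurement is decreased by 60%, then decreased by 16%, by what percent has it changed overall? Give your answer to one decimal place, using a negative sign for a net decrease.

-66.4%

The combined multiplier is 0.4 × 0.84 = 0.336.
That corresponds to a decrease of 66.4%.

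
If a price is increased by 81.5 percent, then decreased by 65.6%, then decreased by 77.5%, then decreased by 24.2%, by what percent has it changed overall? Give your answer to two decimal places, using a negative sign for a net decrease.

-89.35%

An 81.5% increase multiplies by 1.815.
Then a 65.6% decrease: 1.815 × 0.344 = 0.62436.
Then a 77.5% decrease: 0.62436 × 0.225 = 0.140481.
Then a 24.2% decrease: 0.140481 × 0.758 = 0.106484598.
Overall factor 0.106484598, i.e. -89.35%.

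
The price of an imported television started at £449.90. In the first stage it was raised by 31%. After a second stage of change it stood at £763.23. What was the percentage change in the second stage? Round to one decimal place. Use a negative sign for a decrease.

29.5%

After the first stage: £449.90 × 1.31 = £589.369.
Second-stage multiplier: £763.23 ÷ £589.369 ≈ 1.295.
That is a change of 29.5%.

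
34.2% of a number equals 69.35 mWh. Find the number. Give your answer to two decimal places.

202.78 mWh

69.35 mWh ÷ 0.342 ≈ 202.78 mWh.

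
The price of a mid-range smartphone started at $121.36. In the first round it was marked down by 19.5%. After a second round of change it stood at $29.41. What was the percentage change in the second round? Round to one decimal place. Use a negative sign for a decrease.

After the first round: $121.36 × 0.805 = $97.6948.
Second-round multiplier: $29.41 ÷ $97.6948 ≈ 0.30104.
That is a change of -69.9%.

-69.9%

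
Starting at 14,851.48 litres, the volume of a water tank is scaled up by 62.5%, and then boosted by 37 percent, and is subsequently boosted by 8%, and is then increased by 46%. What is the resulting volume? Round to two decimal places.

Each change multiplies by a factor: 1.625 × 1.37 × 1.08 × 1.46 = 3.510351.
14,851.48 × 3.510351 = 52133.90766948 ≈ 52,133.91.

52,133.91 litres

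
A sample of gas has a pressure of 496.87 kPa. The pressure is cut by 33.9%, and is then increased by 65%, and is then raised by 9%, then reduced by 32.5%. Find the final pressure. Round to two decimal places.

398.71 kPa

After the 33.9% decrease: 496.87 × 0.661 = 328.43107.
Apply the 65% increase: 328.43107 × 1.65 = 541.9112655.
9% increase: 541.9112655 × 1.09 = 590.683279395.
32.5% decrease: 590.683279395 × 0.675 = 398.711213591625 ≈ 398.71.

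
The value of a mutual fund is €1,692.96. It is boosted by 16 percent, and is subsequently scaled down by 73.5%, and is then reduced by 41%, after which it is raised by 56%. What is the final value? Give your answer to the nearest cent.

€478.99

Apply the 16% increase: €1,692.96 × 1.16 = €1963.8336.
Apply the 73.5% decrease: €1963.8336 × 0.265 = €520.415904.
41% decrease: €520.415904 × 0.59 = €307.04538336.
Apply the 56% increase: €307.04538336 × 1.56 = €478.9907980416 ≈ €478.99.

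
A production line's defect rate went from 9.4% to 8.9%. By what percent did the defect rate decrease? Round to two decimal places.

5.32%

The change is 8.9 − 9.4 = -0.5 percentage points.
Relative to the original 9.4%, that is -0.5 ÷ 9.4 ≈ -5.32%.
So the defect rate fell by 5.32%.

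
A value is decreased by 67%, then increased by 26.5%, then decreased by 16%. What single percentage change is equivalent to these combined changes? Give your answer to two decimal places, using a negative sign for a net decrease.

The combined multiplier is 0.33 × 1.265 × 0.84 = 0.350658.
That corresponds to a decrease of 64.93%.

-64.93%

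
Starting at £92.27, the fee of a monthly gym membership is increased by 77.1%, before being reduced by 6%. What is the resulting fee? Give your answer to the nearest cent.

Each change multiplies by a factor: 1.771 × 0.94 = 1.66474.
£92.27 × 1.66474 = £153.6055598 ≈ £153.61.

£153.61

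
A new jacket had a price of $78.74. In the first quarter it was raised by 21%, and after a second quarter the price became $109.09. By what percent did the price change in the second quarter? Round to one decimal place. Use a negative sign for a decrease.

14.5%

After the first quarter: $78.74 × 1.21 = $95.2754.
Second-quarter multiplier: $109.09 ÷ $95.2754 ≈ 1.145.
That is a change of 14.5%.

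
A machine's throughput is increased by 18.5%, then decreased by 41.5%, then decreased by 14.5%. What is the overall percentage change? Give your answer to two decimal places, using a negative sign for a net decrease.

-40.73%

An 18.5% increase multiplies by 1.185.
Then a 41.5% decrease: 1.185 × 0.585 = 0.693225.
Then a 14.5% decrease: 0.693225 × 0.855 = 0.592707375.
Overall factor 0.592707375, i.e. -40.73%.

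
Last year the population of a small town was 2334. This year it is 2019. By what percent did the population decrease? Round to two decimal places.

13.50%

Change: 2019 − 2334 = -315.
Relative to the original: -315 ÷ 2334 ≈ -13.50%.
So the population decreased by 13.50%.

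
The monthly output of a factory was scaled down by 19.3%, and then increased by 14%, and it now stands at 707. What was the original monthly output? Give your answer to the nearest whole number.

768

The overall multiplier applied was 0.807 × 1.14 = 0.91998.
So the original monthly output was 707 ÷ 0.91998 ≈ 768.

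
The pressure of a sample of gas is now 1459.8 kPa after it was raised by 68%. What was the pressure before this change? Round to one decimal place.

The overall multiplier applied was 1.68.
So the original pressure was 1459.8 ÷ 1.68 ≈ 868.9 kPa.

868.9 kPa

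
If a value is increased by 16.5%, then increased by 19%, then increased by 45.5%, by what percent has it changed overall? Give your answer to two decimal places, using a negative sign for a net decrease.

The combined multiplier is 1.165 × 1.19 × 1.455 = 2.01713925.
That corresponds to an increase of 101.71%.

101.71%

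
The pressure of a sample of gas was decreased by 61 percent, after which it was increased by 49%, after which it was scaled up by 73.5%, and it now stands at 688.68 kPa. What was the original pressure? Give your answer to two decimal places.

683.07 kPa

The overall multiplier applied was 0.39 × 1.49 × 1.735 = 1.0082085.
So the original pressure was 688.68 ÷ 1.0082085 ≈ 683.07 kPa.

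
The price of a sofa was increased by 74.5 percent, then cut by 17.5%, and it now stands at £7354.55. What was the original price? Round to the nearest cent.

£5108.66

Undoing the 17.5% decrease: £7354.55 ÷ 0.825 ≈ £8914.606061.
Undoing the 74.5% increase: £8914.606061 ÷ 1.745 ≈ £5108.66.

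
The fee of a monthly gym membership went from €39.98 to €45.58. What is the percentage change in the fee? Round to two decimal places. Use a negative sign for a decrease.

Change: €45.58 − €39.98 = €5.60.
Relative to the original: €5.60 ÷ €39.98 ≈ 14.01%.

14.01%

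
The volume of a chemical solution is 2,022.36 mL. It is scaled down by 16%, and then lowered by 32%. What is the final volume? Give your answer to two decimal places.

After the 16% decrease: 2,022.36 × 0.84 = 1698.7824.
After the 32% decrease: 1698.7824 × 0.68 = 1155.172032 ≈ 1,155.17.

1,155.17 mL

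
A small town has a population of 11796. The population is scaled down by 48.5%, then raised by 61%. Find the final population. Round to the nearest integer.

Each change multiplies by a factor: 0.515 × 1.61 = 0.82915.
11796 × 0.82915 = 9780.6534 ≈ 9781.

9781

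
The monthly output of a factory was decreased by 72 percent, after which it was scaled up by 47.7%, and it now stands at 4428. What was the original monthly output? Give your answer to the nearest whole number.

10707

Undoing the 47.7% increase: 4428 ÷ 1.477 ≈ 2997.968856.
Undoing the 72% decrease: 2997.968856 ÷ 0.28 ≈ 10707.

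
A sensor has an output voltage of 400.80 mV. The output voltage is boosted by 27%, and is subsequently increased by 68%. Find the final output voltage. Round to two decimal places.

855.15 mV

Apply the 27% increase: 400.80 × 1.27 = 509.016.
Apply the 68% increase: 509.016 × 1.68 = 855.14688 ≈ 855.15.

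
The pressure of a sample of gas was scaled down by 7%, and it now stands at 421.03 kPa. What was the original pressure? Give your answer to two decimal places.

The overall multiplier applied was 0.93.
So the original pressure was 421.03 ÷ 0.93 ≈ 452.72 kPa.

452.72 kPa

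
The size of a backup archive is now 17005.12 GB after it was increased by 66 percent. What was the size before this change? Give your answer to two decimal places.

The overall multiplier applied was 1.66.
So the original size was 17005.12 ÷ 1.66 ≈ 10244.05 GB.

10244.05 GB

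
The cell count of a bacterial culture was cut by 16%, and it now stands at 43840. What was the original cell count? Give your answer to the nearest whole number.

The overall multiplier applied was 0.84.
So the original cell count was 43840 ÷ 0.84 ≈ 52190.

52190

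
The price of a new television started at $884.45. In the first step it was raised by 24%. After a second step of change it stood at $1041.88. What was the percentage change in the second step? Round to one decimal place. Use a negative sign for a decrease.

After the first step: $884.45 × 1.24 = $1096.718.
Second-step multiplier: $1041.88 ÷ $1096.718 ≈ 0.95.
That is a change of -5.0%.

-5.0%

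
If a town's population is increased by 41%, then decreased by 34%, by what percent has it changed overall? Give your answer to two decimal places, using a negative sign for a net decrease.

-6.94%

The combined multiplier is 1.41 × 0.66 = 0.9306.
That corresponds to a decrease of 6.94%.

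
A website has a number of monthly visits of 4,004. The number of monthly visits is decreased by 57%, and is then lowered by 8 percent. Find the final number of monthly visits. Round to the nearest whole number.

Apply the 57% decrease: 4,004 × 0.43 = 1721.72.
Apply the 8% decrease: 1721.72 × 0.92 = 1583.9824 ≈ 1,584.

1,584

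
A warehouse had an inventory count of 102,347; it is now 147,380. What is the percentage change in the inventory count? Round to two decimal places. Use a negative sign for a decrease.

Change: 147,380 − 102,347 = 45,033.
Relative to the original: 45,033 ÷ 102,347 ≈ 44.00%.

44.00%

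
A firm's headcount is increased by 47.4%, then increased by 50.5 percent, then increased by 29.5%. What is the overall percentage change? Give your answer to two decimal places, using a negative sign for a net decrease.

187.28%

The combined multiplier is 1.474 × 1.505 × 1.295 = 2.87278915.
That corresponds to an increase of 187.28%.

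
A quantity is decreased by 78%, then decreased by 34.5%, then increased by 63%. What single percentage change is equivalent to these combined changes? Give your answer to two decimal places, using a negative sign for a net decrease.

A 78% decrease multiplies by 0.22.
Then a 34.5% decrease: 0.22 × 0.655 = 0.1441.
Then a 63% increase: 0.1441 × 1.63 = 0.234883.
Overall factor 0.234883, i.e. -76.51%.

-76.51%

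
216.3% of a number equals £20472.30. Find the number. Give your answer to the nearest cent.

£9464.77

£20472.30 ÷ 2.163 ≈ £9464.77.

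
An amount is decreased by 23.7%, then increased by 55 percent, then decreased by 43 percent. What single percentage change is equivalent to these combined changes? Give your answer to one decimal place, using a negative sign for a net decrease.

The combined multiplier is 0.763 × 1.55 × 0.57 = 0.6741105.
That corresponds to a decrease of 32.6%.

-32.6%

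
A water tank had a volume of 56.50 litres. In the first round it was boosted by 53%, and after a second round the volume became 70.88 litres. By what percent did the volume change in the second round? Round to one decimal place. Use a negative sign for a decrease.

-18.0%

After the first round: 56.50 × 1.53 = 86.445.
Second-round multiplier: 70.88 ÷ 86.445 ≈ 0.81994.
That is a change of -18.0%.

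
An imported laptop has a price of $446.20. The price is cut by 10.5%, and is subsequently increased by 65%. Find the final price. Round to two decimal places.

$658.93

After the 10.5% decrease: $446.20 × 0.895 = $399.349.
65% increase: $399.349 × 1.65 = $658.92585 ≈ $658.93.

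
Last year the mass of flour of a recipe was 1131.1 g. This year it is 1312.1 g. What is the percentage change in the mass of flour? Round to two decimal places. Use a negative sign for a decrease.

Change: 1312.1 − 1131.1 = 181.0.
Relative to the original: 181.0 ÷ 1131.1 ≈ 16.00%.

16.00%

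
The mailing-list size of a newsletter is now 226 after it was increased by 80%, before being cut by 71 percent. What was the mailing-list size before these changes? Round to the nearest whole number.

433

Undoing the 71% decrease: 226 ÷ 0.29 ≈ 779.310345.
Undoing the 80% increase: 779.310345 ÷ 1.8 ≈ 433.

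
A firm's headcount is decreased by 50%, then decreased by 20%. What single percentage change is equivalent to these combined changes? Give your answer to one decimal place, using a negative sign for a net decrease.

-60.0%

The combined multiplier is 0.5 × 0.8 = 0.4.
That corresponds to a decrease of 60.0%.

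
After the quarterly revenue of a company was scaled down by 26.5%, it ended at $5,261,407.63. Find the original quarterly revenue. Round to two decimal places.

$7,158,377.73

The overall multiplier applied was 0.735.
So the original quarterly revenue was $5,261,407.63 ÷ 0.735 ≈ $7,158,377.73.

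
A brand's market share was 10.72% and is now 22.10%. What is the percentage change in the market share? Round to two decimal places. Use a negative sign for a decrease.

The change is 22.10 − 10.72 = 11.38 percentage points.
Relative to the original 10.72%, that is 11.38 ÷ 10.72 ≈ 106.16%.

106.16%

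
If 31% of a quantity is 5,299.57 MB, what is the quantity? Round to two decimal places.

5,299.57 MB ÷ 0.31 ≈ 17,095.39 MB.

17,095.39 MB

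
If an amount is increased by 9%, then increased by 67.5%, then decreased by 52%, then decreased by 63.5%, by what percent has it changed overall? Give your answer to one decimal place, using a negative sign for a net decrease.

A 9% increase multiplies by 1.09.
Then a 67.5% increase: 1.09 × 1.675 = 1.82575.
Then a 52% decrease: 1.82575 × 0.48 = 0.87636.
Then a 63.5% decrease: 0.87636 × 0.365 = 0.3198714.
Overall factor 0.3198714, i.e. -68.0%.

-68.0%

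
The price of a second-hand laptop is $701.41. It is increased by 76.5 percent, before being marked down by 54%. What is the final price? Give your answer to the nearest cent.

After the 76.5% increase: $701.41 × 1.765 = $1237.98865.
54% decrease: $1237.98865 × 0.46 = $569.474779 ≈ $569.47.

$569.47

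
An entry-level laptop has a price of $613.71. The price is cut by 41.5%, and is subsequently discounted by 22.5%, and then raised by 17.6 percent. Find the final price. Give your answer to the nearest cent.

$327.21

Each change multiplies by a factor: 0.585 × 0.775 × 1.176 = 0.533169.
$613.71 × 0.533169 = $327.21114699 ≈ $327.21.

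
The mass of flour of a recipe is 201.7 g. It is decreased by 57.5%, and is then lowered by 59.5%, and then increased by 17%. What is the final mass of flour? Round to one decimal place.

57.5% decrease: 201.7 × 0.425 = 85.7225.
59.5% decrease: 85.7225 × 0.405 = 34.7176125.
Apply the 17% increase: 34.7176125 × 1.17 = 40.619606625 ≈ 40.6.

40.6 g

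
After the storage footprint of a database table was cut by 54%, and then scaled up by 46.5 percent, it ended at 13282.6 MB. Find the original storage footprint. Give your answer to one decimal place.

19710.0 MB

The overall multiplier applied was 0.46 × 1.465 = 0.6739.
So the original storage footprint was 13282.6 ÷ 0.6739 ≈ 19710.0 MB.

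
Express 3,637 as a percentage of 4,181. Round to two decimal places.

86.99%

3,637 ÷ 4,181 ≈ 86.99%.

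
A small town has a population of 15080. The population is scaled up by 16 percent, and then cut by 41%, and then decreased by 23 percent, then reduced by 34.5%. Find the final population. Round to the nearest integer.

5205

Each change multiplies by a factor: 1.16 × 0.59 × 0.77 × 0.655 = 0.34517714.
15080 × 0.34517714 = 5205.2712712 ≈ 5205.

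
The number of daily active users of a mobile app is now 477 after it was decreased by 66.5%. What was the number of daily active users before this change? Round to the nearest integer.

The overall multiplier applied was 0.335.
So the original number of daily active users was 477 ÷ 0.335 ≈ 1424.

1424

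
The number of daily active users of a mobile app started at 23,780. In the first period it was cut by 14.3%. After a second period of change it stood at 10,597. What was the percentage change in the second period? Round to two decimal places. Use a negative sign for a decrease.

-48.00%

After the first period: 23,780 × 0.857 = 20379.46.
Second-period multiplier: 10,597 ÷ 20379.46 ≈ 0.519984.
That is a change of -48.00%.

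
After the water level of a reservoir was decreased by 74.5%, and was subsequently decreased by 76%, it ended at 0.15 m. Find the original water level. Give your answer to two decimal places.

2.45 m

The overall multiplier applied was 0.255 × 0.24 = 0.0612.
So the original water level was 0.15 ÷ 0.0612 ≈ 2.45 m.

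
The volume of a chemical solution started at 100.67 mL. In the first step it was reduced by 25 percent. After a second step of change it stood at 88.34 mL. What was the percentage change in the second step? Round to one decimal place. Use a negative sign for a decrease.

17.0%

After the first step: 100.67 × 0.75 = 75.5025.
Second-step multiplier: 88.34 ÷ 75.5025 ≈ 1.17003.
That is a change of 17.0%.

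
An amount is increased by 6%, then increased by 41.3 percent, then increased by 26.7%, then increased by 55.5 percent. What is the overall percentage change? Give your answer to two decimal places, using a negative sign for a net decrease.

195.09%

The combined multiplier is 1.06 × 1.413 × 1.267 × 1.555 = 2.9509036893.
That corresponds to an increase of 195.09%.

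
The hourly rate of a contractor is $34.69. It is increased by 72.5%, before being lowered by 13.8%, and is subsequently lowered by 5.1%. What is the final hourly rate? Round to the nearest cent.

$48.95

Each change multiplies by a factor: 1.725 × 0.862 × 0.949 = 1.41111555.
$34.69 × 1.41111555 = $48.9515984295 ≈ $48.95.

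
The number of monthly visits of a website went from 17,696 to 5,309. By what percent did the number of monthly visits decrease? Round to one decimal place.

70.0%

Change: 5,309 − 17,696 = -12,387.
Relative to the original: -12,387 ÷ 17,696 ≈ -70.0%.
So the number of monthly visits decreased by 70.0%.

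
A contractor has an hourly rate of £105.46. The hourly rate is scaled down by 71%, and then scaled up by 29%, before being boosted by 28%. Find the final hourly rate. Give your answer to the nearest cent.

£50.50

After the 71% decrease: £105.46 × 0.29 = £30.5834.
After the 29% increase: £30.5834 × 1.29 = £39.452586.
After the 28% increase: £39.452586 × 1.28 = £50.49931008 ≈ £50.50.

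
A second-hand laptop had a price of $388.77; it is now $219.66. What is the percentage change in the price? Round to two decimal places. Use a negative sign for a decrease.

-43.50%

Change: $219.66 − $388.77 = -$169.11.
Relative to the original: -$169.11 ÷ $388.77 ≈ -43.50%.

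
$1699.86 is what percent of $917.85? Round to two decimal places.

$1699.86 ÷ $917.85 ≈ 185.20%.

185.20%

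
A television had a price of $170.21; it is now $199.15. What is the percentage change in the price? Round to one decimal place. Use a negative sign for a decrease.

17.0%

Change: $199.15 − $170.21 = $28.94.
Relative to the original: $28.94 ÷ $170.21 ≈ 17.0%.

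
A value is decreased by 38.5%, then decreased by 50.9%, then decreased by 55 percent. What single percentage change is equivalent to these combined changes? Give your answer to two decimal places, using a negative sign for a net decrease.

-86.41%

The combined multiplier is 0.615 × 0.491 × 0.45 = 0.13588425.
That corresponds to a decrease of 86.41%.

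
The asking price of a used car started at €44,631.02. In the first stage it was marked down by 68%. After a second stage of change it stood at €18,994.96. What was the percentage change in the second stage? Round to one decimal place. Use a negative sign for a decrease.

After the first stage: €44,631.02 × 0.32 = €14281.9264.
Second-stage multiplier: €18,994.96 ÷ €14281.9264 ≈ 1.33.
That is a change of 33.0%.

33.0%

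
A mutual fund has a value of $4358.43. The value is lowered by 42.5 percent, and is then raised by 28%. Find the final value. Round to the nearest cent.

$3207.80

42.5% decrease: $4358.43 × 0.575 = $2506.09725.
28% increase: $2506.09725 × 1.28 = $3207.80448 ≈ $3207.80.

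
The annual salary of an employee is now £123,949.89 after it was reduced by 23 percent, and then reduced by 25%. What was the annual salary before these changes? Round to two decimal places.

£214,631.84

Undoing the 25% decrease: £123,949.89 ÷ 0.75 = £165266.52.
Undoing the 23% decrease: £165266.52 ÷ 0.77 ≈ £214,631.84.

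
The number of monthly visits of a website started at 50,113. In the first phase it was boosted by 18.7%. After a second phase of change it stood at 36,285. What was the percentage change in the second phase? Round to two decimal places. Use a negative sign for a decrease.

After the first phase: 50,113 × 1.187 = 59484.131.
Second-phase multiplier: 36,285 ÷ 59484.131 ≈ 0.609995.
That is a change of -39.00%.

-39.00%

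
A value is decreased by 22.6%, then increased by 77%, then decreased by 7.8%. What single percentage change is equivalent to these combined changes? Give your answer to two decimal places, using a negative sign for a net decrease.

26.31%

A 22.6% decrease multiplies by 0.774.
Then a 77% increase: 0.774 × 1.77 = 1.36998.
Then a 7.8% decrease: 1.36998 × 0.922 = 1.26312156.
Overall factor 1.26312156, i.e. 26.31%.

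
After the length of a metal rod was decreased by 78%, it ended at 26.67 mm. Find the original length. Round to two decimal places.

The overall multiplier applied was 0.22.
So the original length was 26.67 ÷ 0.22 ≈ 121.23 mm.

121.23 mm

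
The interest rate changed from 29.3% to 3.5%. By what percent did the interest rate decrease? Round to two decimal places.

88.05%

The change is 3.5 − 29.3 = -25.8 percentage points.
Relative to the original 29.3%, that is -25.8 ÷ 29.3 ≈ -88.05%.
So the interest rate fell by 88.05%.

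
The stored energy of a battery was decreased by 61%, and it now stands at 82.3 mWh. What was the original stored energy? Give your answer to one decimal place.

211.0 mWh

The overall multiplier applied was 0.39.
So the original stored energy was 82.3 ÷ 0.39 ≈ 211.0 mWh.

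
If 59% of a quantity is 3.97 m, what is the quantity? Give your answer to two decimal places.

3.97 m ÷ 0.59 ≈ 6.73 m.

6.73 m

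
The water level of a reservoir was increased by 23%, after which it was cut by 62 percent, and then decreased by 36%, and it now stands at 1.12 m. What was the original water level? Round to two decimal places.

The overall multiplier applied was 1.23 × 0.38 × 0.64 = 0.299136.
So the original water level was 1.12 ÷ 0.299136 ≈ 3.74 m.

3.74 m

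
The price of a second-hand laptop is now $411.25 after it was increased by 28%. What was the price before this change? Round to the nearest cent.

$321.29

The overall multiplier applied was 1.28.
So the original price was $411.25 ÷ 1.28 ≈ $321.29.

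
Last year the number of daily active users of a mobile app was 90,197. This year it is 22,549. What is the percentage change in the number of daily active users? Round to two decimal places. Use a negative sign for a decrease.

-75.00%

Change: 22,549 − 90,197 = -67,648.
Relative to the original: -67,648 ÷ 90,197 ≈ -75.00%.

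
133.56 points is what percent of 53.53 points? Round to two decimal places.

133.56 points ÷ 53.53 points ≈ 249.50%.

249.50%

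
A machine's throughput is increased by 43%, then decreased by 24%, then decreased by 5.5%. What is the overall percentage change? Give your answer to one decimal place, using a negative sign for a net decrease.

2.7%

The combined multiplier is 1.43 × 0.76 × 0.945 = 1.027026.
That corresponds to an increase of 2.7%.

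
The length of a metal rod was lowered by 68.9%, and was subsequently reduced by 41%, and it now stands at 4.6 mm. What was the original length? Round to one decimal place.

The overall multiplier applied was 0.311 × 0.59 = 0.18349.
So the original length was 4.6 ÷ 0.18349 ≈ 25.1 mm.

25.1 mm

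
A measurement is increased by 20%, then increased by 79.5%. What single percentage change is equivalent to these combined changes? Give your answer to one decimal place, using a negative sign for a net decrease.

115.4%

The combined multiplier is 1.2 × 1.795 = 2.154.
That corresponds to an increase of 115.4%.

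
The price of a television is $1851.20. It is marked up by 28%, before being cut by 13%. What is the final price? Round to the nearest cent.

Apply the 28% increase: $1851.20 × 1.28 = $2369.536.
13% decrease: $2369.536 × 0.87 = $2061.49632 ≈ $2061.50.

$2061.50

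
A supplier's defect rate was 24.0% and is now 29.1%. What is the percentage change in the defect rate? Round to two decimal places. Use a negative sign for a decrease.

The change is 29.1 − 24.0 = 5.1 percentage points.
Relative to the original 24.0%, that is 5.1 ÷ 24.0 = 21.25%.

21.25%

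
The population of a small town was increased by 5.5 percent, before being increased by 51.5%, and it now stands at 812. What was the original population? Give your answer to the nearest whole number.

508

Undoing the 51.5% increase: 812 ÷ 1.515 ≈ 535.973597.
Undoing the 5.5% increase: 535.973597 ÷ 1.055 ≈ 508.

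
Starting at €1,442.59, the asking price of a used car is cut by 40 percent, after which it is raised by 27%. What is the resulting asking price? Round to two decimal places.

Each change multiplies by a factor: 0.6 × 1.27 = 0.762.
€1,442.59 × 0.762 = €1099.25358 ≈ €1,099.25.

€1,099.25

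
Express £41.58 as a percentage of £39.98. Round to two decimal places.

104.00%

£41.58 ÷ £39.98 ≈ 104.00%.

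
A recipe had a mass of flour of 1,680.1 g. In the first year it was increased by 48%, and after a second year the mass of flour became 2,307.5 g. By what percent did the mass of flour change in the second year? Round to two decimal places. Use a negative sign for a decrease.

-7.20%

After the first year: 1,680.1 × 1.48 = 2486.548.
Second-year multiplier: 2,307.5 ÷ 2486.548 ≈ 0.927993.
That is a change of -7.20%.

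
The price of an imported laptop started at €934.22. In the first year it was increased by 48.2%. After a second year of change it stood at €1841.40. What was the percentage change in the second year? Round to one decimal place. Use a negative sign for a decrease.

33.0%

After the first year: €934.22 × 1.482 = €1384.51404.
Second-year multiplier: €1841.40 ÷ €1384.51404 ≈ 1.33.
That is a change of 33.0%.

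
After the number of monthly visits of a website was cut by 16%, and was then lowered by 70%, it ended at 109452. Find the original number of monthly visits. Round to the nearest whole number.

434333

The overall multiplier applied was 0.84 × 0.3 = 0.252.
So the original number of monthly visits was 109452 ÷ 0.252 ≈ 434333.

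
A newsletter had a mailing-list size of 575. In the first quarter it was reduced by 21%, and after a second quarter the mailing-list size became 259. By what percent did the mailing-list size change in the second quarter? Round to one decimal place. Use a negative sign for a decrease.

After the first quarter: 575 × 0.79 = 454.25.
Second-quarter multiplier: 259 ÷ 454.25 ≈ 0.57017.
That is a change of -43.0%.

-43.0%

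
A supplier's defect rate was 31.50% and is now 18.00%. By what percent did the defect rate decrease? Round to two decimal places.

The change is 18.00 − 31.50 = -13.50 percentage points.
Relative to the original 31.50%, that is -13.50 ÷ 31.50 ≈ -42.86%.
So the defect rate fell by 42.86%.

42.86%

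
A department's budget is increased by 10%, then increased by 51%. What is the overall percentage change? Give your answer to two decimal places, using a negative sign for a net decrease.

The combined multiplier is 1.1 × 1.51 = 1.661.
That corresponds to an increase of 66.10%.

66.10%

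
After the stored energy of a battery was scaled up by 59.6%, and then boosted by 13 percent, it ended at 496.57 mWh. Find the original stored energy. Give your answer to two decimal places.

275.34 mWh

Undoing the 13% increase: 496.57 ÷ 1.13 ≈ 439.442478.
Undoing the 59.6% increase: 439.442478 ÷ 1.596 ≈ 275.34 mWh.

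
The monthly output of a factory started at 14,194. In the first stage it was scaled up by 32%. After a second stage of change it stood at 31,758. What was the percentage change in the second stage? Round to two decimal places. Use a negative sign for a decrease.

After the first stage: 14,194 × 1.32 = 18736.08.
Second-stage multiplier: 31,758 ÷ 18736.08 ≈ 1.695018.
That is a change of 69.50%.

69.50%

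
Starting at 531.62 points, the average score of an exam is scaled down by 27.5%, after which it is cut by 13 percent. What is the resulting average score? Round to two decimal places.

335.32 points

Each change multiplies by a factor: 0.725 × 0.87 = 0.63075.
531.62 × 0.63075 = 335.319315 ≈ 335.32.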